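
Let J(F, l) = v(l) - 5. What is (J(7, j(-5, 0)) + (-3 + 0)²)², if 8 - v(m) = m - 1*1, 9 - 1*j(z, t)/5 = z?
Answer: 3249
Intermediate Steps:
j(z, t) = 45 - 5*z
v(m) = 9 - m (v(m) = 8 - (m - 1*1) = 8 - (m - 1) = 8 - (-1 + m) = 8 + (1 - m) = 9 - m)
J(F, l) = 4 - l (J(F, l) = (9 - l) - 5 = 4 - l)
(J(7, j(-5, 0)) + (-3 + 0)²)² = ((4 - (45 - 5*(-5))) + (-3 + 0)²)² = ((4 - (45 + 25)) + (-3)²)² = ((4 - 1*70) + 9)² = ((4 - 70) + 9)² = (-66 + 9)² = (-57)² = 3249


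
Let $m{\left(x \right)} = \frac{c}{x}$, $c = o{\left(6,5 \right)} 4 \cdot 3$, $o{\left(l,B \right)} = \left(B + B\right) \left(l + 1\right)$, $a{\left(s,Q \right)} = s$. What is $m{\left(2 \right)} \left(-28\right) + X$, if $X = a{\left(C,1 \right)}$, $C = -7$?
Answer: $-11767$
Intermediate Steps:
$o{\left(l,B \right)} = 2 B \left(1 + l\right)$
$c = 840$ ($c = 2 \cdot 5 \left(1 + 6\right) 4 \cdot 3 = 2 \cdot 5 \cdot 7 \cdot 4 \cdot 3 = 70 \cdot 4 \cdot 3 = 280 \cdot 3 = 840$)
$m{\left(x \right)} = \frac{840}{x}$
$X = -7$
$m{\left(2 \right)} \left(-28\right) + X = \frac{840}{2} \left(-28\right) - 7 = 840 \cdot \frac{1}{2} \left(-28\right) - 7 = 420 \left(-28\right) - 7 = -11760 - 7 = -11767$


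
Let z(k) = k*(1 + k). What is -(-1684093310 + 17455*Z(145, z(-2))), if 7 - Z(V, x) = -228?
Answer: 1679991385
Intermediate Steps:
Z(V, x) = 235 (Z(V, x) = 7 - 1*(-228) = 7 + 228 = 235)
-(-1684093310 + 17455*Z(145, z(-2))) = -17455/(1/(-96482 + 235)) = -17455/(1/(-96247)) = -17455/(-1/96247) = -17455*(-96247) = 1679991385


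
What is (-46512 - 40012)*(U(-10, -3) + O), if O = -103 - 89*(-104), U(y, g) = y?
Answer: -791088932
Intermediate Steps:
O = 9153 (O = -103 + 9256 = 9153)
(-46512 - 40012)*(U(-10, -3) + O) = (-46512 - 40012)*(-10 + 9153) = -86524*9143 = -791088932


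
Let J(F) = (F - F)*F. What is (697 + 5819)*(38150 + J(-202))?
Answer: 248585400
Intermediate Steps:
J(F) = 0 (J(F) = 0*F = 0)
(697 + 5819)*(38150 + J(-202)) = (697 + 5819)*(38150 + 0) = 6516*38150 = 248585400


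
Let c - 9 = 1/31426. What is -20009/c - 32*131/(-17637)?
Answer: -11089009938938/4988360895 ≈ -2223.0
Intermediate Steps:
c = 282835/31426 (c = 9 + 1/31426 = 282835/31426 ≈ 9.0000)
-20009/c - 32*131/(-17637) = -20009/282835/31426 - 32*131/(-17637) = -20009*31426/282835 - 4192*(-1/17637) = -628802834/282835 + 4192/17637 = -11089009938938/4988360895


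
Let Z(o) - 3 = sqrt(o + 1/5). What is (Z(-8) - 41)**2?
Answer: (190 - I*sqrt(195))**2/25 ≈ 1436.2 - 212.26*I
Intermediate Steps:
Z(o) = 3 + sqrt(1/5 + o) (Z(o) = 3 + sqrt(o + 1/5) = 3 + sqrt(1/5 + o))
(Z(-8) - 41)**2 = ((3 + sqrt(5 + 25*(-8))/5) - 41)**2 = ((3 + sqrt(5 - 200)/5) - 41)**2 = ((3 + sqrt(-195)/5) - 41)**2 = ((3 + (I*sqrt(195))/5) - 41)**2 = ((3 + I*sqrt(195)/5) - 41)**2 = (-38 + I*sqrt(195)/5)**2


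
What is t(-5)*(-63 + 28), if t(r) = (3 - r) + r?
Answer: -105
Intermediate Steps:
t(r) = 3
t(-5)*(-63 + 28) = 3*(-63 + 28) = 3*(-35) = -105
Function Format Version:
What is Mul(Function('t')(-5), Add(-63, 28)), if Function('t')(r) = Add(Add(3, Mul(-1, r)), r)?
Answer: -105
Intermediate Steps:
Function('t')(r) = 3
Mul(Function('t')(-5), Add(-63, 28)) = Mul(3, Add(-63, 28)) = Mul(3, -35) = -105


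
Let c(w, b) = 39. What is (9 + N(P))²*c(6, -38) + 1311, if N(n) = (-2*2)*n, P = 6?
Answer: 10086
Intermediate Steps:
N(n) = -4*n
(9 + N(P))²*c(6, -38) + 1311 = (9 - 4*6)²*39 + 1311 = (9 - 24)²*39 + 1311 = (-15)²*39 + 1311 = 225*39 + 1311 = 8775 + 1311 = 10086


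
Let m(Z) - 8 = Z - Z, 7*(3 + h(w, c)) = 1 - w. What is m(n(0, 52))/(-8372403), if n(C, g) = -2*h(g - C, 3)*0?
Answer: -8/8372403 ≈ -9.5552e-7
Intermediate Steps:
h(w, c) = -20/7 - w/7 (h(w, c) = -3 + (1 - w)/7 = -3 + (⅐ - w/7) = -20/7 - w/7)
n(C, g) = 0 (n(C, g) = -2*(-20/7 - (g - C)/7)*0 = -2*(-20/7 + (-g/7 + C/7))*0 = -2*(-20/7 - g/7 + C/7)*0 = (40/7 - 2*C/7 + 2*g/7)*0 = 0)
m(Z) = 8 (m(Z) = 8 + (Z - Z) = 8 + 0 = 8)
m(n(0, 52))/(-8372403) = 8/(-8372403) = 8*(-1/8372403) = -8/8372403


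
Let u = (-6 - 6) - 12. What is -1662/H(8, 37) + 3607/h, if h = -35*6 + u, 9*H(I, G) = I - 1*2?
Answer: -586969/234 ≈ -2508.4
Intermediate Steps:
H(I, G) = -2/9 + I/9 (H(I, G) = (I - 1*2)/9 = (I - 2)/9 = (-2 + I)/9 = -2/9 + I/9)
u = -24 (u = -12 - 12 = -24)
h = -234 (h = -35*6 - 24 = -210 - 24 = -234)
-1662/H(8, 37) + 3607/h = -1662/(-2/9 + (1/9)*8) + 3607/(-234) = -1662/(-2/9 + 8/9) + 3607*(-1/234) = -1662/2/3 - 3607/234 = -1662*3/2 - 3607/234 = -2493 - 3607/234 = -586969/234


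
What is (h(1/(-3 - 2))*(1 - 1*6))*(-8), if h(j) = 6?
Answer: 240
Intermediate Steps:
(h(1/(-3 - 2))*(1 - 1*6))*(-8) = (6*(1 - 1*6))*(-8) = (6*(1 - 6))*(-8) = (6*(-5))*(-8) = -30*(-8) = 240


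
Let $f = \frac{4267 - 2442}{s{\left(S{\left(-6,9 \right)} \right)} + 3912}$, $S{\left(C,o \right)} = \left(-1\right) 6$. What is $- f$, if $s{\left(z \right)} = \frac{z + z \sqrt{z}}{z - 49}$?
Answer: $- \frac{3599547875}{7716067962} + \frac{100375 i \sqrt{6}}{7716067962} \approx -0.4665 + 3.1864 \cdot 10^{-5} i$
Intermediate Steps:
$S{\left(C,o \right)} = -6$
$s{\left(z \right)} = \frac{z + z^{\frac{3}{2}}}{-49 + z}$
$f = \frac{1825}{\frac{215166}{55} + \frac{6 i \sqrt{6}}{55}}$ ($f = \frac{4267 - 2442}{\frac{-6 + \left(-6\right)^{\frac{3}{2}}}{-49 - 6} + 3912} = \frac{1825}{\frac{-6 - 6 i \sqrt{6}}{-55} + 3912} = \frac{1825}{- \frac{-6 - 6 i \sqrt{6}}{55} + 3912} = \frac{1825}{\left(\frac{6}{55} + \frac{6 i \sqrt{6}}{55}\right) + 3912} = \frac{1825}{\frac{215166}{55} + \frac{6 i \sqrt{6}}{55}} \approx 0.4665 - 3.1864 \cdot 10^{-5} i$)
$- f = - (\frac{3599547875}{7716067962} - \frac{100375 i \sqrt{6}}{7716067962}) = - \frac{3599547875}{7716067962} + \frac{100375 i \sqrt{6}}{7716067962}$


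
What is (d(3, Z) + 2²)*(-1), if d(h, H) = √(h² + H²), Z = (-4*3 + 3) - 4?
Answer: -4 - √178 ≈ -17.342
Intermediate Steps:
Z = -13 (Z = (-12 + 3) - 4 = -9 - 4 = -13)
d(h, H) = √(H² + h²)
(d(3, Z) + 2²)*(-1) = (√((-13)² + 3²) + 2²)*(-1) = (√(169 + 9) + 4)*(-1) = (√178 + 4)*(-1) = (4 + √178)*(-1) = -4 - √178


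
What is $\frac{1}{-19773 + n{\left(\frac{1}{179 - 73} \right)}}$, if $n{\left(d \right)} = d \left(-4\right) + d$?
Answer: $- \frac{106}{2095941} \approx -5.0574 \cdot 10^{-5}$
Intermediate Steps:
$n{\left(d \right)} = - 3 d$ ($n{\left(d \right)} = - 4 d + d = - 3 d$)
$\frac{1}{-19773 + n{\left(\frac{1}{179 - 73} \right)}} = \frac{1}{-19773 - \frac{3}{179 - 73}} = \frac{1}{-19773 - \frac{3}{106}} = \frac{1}{- \frac{2095941}{106}} = - \frac{106}{2095941}$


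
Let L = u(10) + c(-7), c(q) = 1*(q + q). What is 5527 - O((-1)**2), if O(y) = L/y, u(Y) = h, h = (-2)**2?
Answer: 5537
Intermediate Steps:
c(q) = 2*q (c(q) = 1*(2*q) = 2*q)
h = 4
u(Y) = 4
L = -10 (L = 4 + 2*(-7) = 4 - 14 = -10)
O(y) = -10/y
5527 - O((-1)**2) = 5527 - (-10)/((-1)**2) = 5527 - (-10)/1 = 5527 - (-10) = 5527 - 1*(-10) = 5527 + 10 = 5537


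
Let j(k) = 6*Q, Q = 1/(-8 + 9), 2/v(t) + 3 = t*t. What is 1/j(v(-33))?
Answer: ⅙ ≈ 0.16667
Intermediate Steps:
v(t) = 2/(-3 + t²) (v(t) = 2/(-3 + t*t) = 2/(-3 + t²))
Q = 1 (Q = 1/1 = 1)
j(k) = 6 (j(k) = 6*1 = 6)
1/j(v(-33)) = 1/6 = ⅙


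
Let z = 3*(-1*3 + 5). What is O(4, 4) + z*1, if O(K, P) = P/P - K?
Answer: 3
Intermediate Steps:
z = 6 (z = 3*(-3 + 5) = 3*2 = 6)
O(K, P) = 1 - K
O(4, 4) + z*1 = (1 - 1*4) + 6*1 = (1 - 4) + 6 = -3 + 6 = 3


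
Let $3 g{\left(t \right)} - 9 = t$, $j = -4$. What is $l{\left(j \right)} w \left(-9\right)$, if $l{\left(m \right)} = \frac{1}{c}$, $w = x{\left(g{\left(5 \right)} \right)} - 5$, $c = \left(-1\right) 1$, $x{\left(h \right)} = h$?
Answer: $-3$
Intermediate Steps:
$g{\left(t \right)} = 3 + \frac{t}{3}$
$c = -1$
$w = - \frac{1}{3}$ ($w = \left(3 + \frac{1}{3} \cdot 5\right) - 5 = \left(3 + \frac{5}{3}\right) - 5 = \frac{14}{3} - 5 = - \frac{1}{3} \approx -0.33333$)
$l{\left(m \right)} = -1$ ($l{\left(m \right)} = \frac{1}{-1} = -1$)
$l{\left(j \right)} w \left(-9\right) = \left(-1\right) \left(- \frac{1}{3}\right) \left(-9\right) = \frac{1}{3} \left(-9\right) = -3$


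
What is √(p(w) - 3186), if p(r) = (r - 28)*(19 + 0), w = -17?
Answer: 3*I*√449 ≈ 63.569*I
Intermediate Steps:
p(r) = -532 + 19*r (p(r) = (-28 + r)*19 = -532 + 19*r)
√(p(w) - 3186) = √((-532 + 19*(-17)) - 3186) = √((-532 - 323) - 3186) = √(-855 - 3186) = √(-4041) = 3*I*√449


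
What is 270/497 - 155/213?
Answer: -275/1491 ≈ -0.18444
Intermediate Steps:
270/497 - 155/213 = -275/1491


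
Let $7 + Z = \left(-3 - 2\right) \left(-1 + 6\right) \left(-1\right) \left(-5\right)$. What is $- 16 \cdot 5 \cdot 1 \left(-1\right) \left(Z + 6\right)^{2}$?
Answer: $1270080$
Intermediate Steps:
$Z = -132$ ($Z = -7 + \left(-3 - 2\right) \left(-1 + 6\right) \left(-1\right) \left(-5\right) = -7 + \left(-5\right) 5 \left(-1\right) \left(-5\right) = -7 + \left(-25\right) \left(-1\right) \left(-5\right) = -7 + 25 \left(-5\right) = -7 - 125 = -132$)
$- 16 \cdot 5 \cdot 1 \left(-1\right) \left(Z + 6\right)^{2} = - 16 \cdot 5 \cdot 1 \left(-1\right) \left(-132 + 6\right)^{2} = - 16 \cdot 5 \left(-1\right) \left(-126\right)^{2} = \left(-16\right) \left(-5\right) 15876 = 80 \cdot 15876 = 1270080$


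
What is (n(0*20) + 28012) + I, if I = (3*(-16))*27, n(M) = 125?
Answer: 26841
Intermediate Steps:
I = -1296 (I = -48*27 = -1296)
(n(0*20) + 28012) + I = (125 + 28012) - 1296 = 28137 - 1296 = 26841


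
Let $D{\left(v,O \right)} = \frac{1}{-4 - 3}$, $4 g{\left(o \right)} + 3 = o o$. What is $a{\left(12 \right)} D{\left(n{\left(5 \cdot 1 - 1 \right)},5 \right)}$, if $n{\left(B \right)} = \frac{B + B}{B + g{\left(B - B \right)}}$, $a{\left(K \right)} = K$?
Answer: $- \frac{12}{7} \approx -1.7143$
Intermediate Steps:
$g{\left(o \right)} = - \frac{3}{4} + \frac{o^{2}}{4}$ ($g{\left(o \right)} = - \frac{3}{4} + \frac{o o}{4} = - \frac{3}{4} + \frac{o^{2}}{4}$)
$n{\left(B \right)} = \frac{2 B}{- \frac{3}{4} + B}$ ($n{\left(B \right)} = \frac{B + B}{B + \left(- \frac{3}{4} + \frac{\left(B - B\right)^{2}}{4}\right)} = \frac{2 B}{B - \left(\frac{3}{4} - \frac{0^{2}}{4}\right)} = \frac{2 B}{B + \left(- \frac{3}{4} + \frac{1}{4} \cdot 0\right)} = \frac{2 B}{B + \left(- \frac{3}{4} + 0\right)} = \frac{2 B}{B - \frac{3}{4}} = \frac{2 B}{- \frac{3}{4} + B}$)
$D{\left(v,O \right)} = - \frac{1}{7}$ ($D{\left(v,O \right)} = \frac{1}{-7} = - \frac{1}{7}$)
$a{\left(12 \right)} D{\left(n{\left(5 \cdot 1 - 1 \right)},5 \right)} = 12 \left(- \frac{1}{7}\right) = - \frac{12}{7}$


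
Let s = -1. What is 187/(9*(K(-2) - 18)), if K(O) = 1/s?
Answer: -187/171 ≈ -1.0936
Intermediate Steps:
K(O) = -1 (K(O) = 1/(-1) = -1)
187/(9*(K(-2) - 18)) = 187/(9*(-1 - 18)) = 187/(9*(-19)) = 187/(-171) = -1/171*187 = -187/171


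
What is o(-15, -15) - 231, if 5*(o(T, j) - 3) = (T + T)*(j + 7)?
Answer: -180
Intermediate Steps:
o(T, j) = 3 + 2*T*(7 + j)/5 (o(T, j) = 3 + ((T + T)*(j + 7))/5 = 3 + ((2*T)*(7 + j))/5 = 3 + (2*T*(7 + j))/5 = 3 + 2*T*(7 + j)/5)
o(-15, -15) - 231 = (3 + (14/5)*(-15) + (⅖)*(-15)*(-15)) - 231 = (3 - 42 + 90) - 231 = 51 - 231 = -180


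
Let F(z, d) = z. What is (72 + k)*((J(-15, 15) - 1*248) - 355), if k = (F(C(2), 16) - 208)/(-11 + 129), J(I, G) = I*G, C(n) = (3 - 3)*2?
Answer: -3431232/59 ≈ -58157.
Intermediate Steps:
C(n) = 0 (C(n) = 0*2 = 0)
J(I, G) = G*I
k = -104/59 (k = (0 - 208)/(-11 + 129) = -208/118 = -208*1/118 = -104/59 ≈ -1.7627)
(72 + k)*((J(-15, 15) - 1*248) - 355) = (72 - 104/59)*((15*(-15) - 1*248) - 355) = 4144*((-225 - 248) - 355)/59 = 4144*(-473 - 355)/59 = (4144/59)*(-828) = -3431232/59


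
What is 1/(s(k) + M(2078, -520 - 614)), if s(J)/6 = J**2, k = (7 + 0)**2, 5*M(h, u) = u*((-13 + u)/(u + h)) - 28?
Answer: 2360/34635293 ≈ 6.8139e-5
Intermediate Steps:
M(h, u) = -28/5 + u*(-13 + u)/(5*(h + u)) (M(h, u) = (u*((-13 + u)/(u + h)) - 28)/5 = (u*((-13 + u)/(h + u)) - 28)/5 = (u*(-13 + u)/(h + u) - 28)/5 = (-28 + u*(-13 + u)/(h + u))/5 = -28/5 + u*(-13 + u)/(5*(h + u)))
k = 49 (k = 7**2 = 49)
s(J) = 6*J**2
1/(s(k) + M(2078, -520 - 614)) = 1/(6*49**2 + ((-520 - 614)**2 - 41*(-520 - 614) - 28*2078)/(5*(2078 + (-520 - 614)))) = 1/(6*2401 + ((-1134)**2 - 41*(-1134) - 58184)/(5*(2078 - 1134))) = 1/(14406 + (1/5)*(1285956 + 46494 - 58184)/944) = 1/(14406 + (1/5)*(1/944)*1274266) = 1/(14406 + 637133/2360) = 1/(34635293/2360) = 2360/34635293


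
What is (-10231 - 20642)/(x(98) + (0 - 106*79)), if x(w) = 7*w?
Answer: 30873/7688 ≈ 4.0157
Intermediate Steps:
(-10231 - 20642)/(x(98) + (0 - 106*79)) = (-10231 - 20642)/(7*98 + (0 - 106*79)) = -30873/(686 + (0 - 8374)) = -30873/(686 - 8374) = -30873/(-7688) = -30873*(-1/7688) = 30873/7688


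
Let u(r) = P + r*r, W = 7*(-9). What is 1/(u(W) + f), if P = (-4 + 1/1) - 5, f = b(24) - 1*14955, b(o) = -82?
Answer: -1/11076 ≈ -9.0285e-5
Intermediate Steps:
f = -15037 (f = -82 - 1*14955 = -82 - 14955 = -15037)
W = -63
P = -8 (P = (-4 + 1) - 5 = -3 - 5 = -8)
u(r) = -8 + r**2 (u(r) = -8 + r*r = -8 + r**2)
1/(u(W) + f) = 1/((-8 + (-63)**2) - 15037) = 1/((-8 + 3969) - 15037) = 1/(3961 - 15037) = 1/(-11076) = -1/11076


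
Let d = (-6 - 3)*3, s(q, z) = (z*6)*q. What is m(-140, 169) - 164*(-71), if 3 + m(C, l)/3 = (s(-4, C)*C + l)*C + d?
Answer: 197508574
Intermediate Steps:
s(q, z) = 6*q*z (s(q, z) = (6*z)*q = 6*q*z)
d = -27 (d = -9*3 = -27)
m(C, l) = -90 + 3*C*(l - 24*C²) (m(C, l) = -9 + 3*(((6*(-4)*C)*C + l)*C - 27) = -9 + 3*(((-24*C)*C + l)*C - 27) = -9 + 3*((-24*C² + l)*C - 27) = -9 + 3*((l - 24*C²)*C - 27) = -9 + 3*(C*(l - 24*C²) - 27) = -9 + 3*(-27 + C*(l - 24*C²)) = -9 + (-81 + 3*C*(l - 24*C²)) = -90 + 3*C*(l - 24*C²))
m(-140, 169) - 164*(-71) = (-90 - 72*(-140)³ + 3*(-140)*169) - 164*(-71) = (-90 - 72*(-2744000) - 70980) + 11644 = (-90 + 197568000 - 70980) + 11644 = 197496930 + 11644 = 197508574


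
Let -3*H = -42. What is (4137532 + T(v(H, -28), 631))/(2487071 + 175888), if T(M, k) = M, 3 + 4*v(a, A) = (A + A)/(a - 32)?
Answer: 11457781/7374348 ≈ 1.5537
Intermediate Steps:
H = 14 (H = -⅓*(-42) = 14)
v(a, A) = -¾ + A/(2*(-32 + a)) (v(a, A) = -¾ + ((A + A)/(a - 32))/4 = -¾ + ((2*A)/(-32 + a))/4 = -¾ + (2*A/(-32 + a))/4 = -¾ + A/(2*(-32 + a)))
(4137532 + T(v(H, -28), 631))/(2487071 + 175888) = (4137532 + (96 - 3*14 + 2*(-28))/(4*(-32 + 14)))/(2487071 + 175888) = (4137532 + (¼)*(96 - 42 - 56)/(-18))/2662959 = (4137532 + (¼)*(-1/18)*(-2))*(1/2662959) = (4137532 + 1/36)*(1/2662959) = (148951153/36)*(1/2662959) = 11457781/7374348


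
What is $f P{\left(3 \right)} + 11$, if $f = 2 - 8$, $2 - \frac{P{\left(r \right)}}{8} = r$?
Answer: $59$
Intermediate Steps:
$P{\left(r \right)} = 16 - 8 r$
$f = -6$ ($f = 2 - 8 = -6$)
$f P{\left(3 \right)} + 11 = - 6 \left(16 - 24\right) + 11 = \left(-6\right) \left(-8\right) + 11 = 48 + 11 = 59$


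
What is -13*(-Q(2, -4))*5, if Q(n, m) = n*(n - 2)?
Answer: 0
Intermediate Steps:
Q(n, m) = n*(-2 + n)
-13*(-Q(2, -4))*5 = -13*(-2*(-2 + 2))*5 = -13*(-2*0)*5 = -13*(-1*0)*5 = -0*5 = -13*0 = 0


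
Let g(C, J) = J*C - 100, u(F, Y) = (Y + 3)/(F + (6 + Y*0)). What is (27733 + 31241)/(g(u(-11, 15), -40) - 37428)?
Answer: -29487/18692 ≈ -1.5775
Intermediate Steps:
u(F, Y) = (3 + Y)/(6 + F) (u(F, Y) = (3 + Y)/(F + (6 + 0)) = (3 + Y)/(F + 6) = (3 + Y)/(6 + F))
g(C, J) = -100 + C*J (g(C, J) = C*J - 100 = -100 + C*J)
(27733 + 31241)/(g(u(-11, 15), -40) - 37428) = (27733 + 31241)/((-100 + ((3 + 15)/(6 - 11))*(-40)) - 37428) = 58974/((-100 + (18/(-5))*(-40)) - 37428) = 58974/((-100 - 1/5*18*(-40)) - 37428) = 58974/((-100 - 18/5*(-40)) - 37428) = 58974/((-100 + 144) - 37428) = 58974/(44 - 37428) = 58974/(-37384) = 58974*(-1/37384) = -29487/18692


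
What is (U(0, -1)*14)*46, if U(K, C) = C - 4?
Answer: -3220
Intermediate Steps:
U(K, C) = -4 + C
(U(0, -1)*14)*46 = ((-4 - 1)*14)*46 = -5*14*46 = -70*46 = -3220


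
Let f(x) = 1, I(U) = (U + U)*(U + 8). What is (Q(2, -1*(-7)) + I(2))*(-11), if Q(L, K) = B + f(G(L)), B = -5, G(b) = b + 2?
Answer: -396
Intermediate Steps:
I(U) = 2*U*(8 + U) (I(U) = (2*U)*(8 + U) = 2*U*(8 + U))
G(b) = 2 + b
Q(L, K) = -4 (Q(L, K) = -5 + 1 = -4)
(Q(2, -1*(-7)) + I(2))*(-11) = (-4 + 2*2*(8 + 2))*(-11) = (-4 + 2*2*10)*(-11) = (-4 + 40)*(-11) = 36*(-11) = -396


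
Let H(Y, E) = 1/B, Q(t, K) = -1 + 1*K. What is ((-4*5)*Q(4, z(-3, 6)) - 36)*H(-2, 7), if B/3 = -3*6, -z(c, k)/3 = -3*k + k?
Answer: 368/27 ≈ 13.630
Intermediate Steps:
z(c, k) = 6*k (z(c, k) = -3*(-3*k + k) = -(-6)*k = 6*k)
Q(t, K) = -1 + K
B = -54 (B = 3*(-3*6) = 3*(-18) = -54)
H(Y, E) = -1/54 (H(Y, E) = 1/(-54) = -1/54)
((-4*5)*Q(4, z(-3, 6)) - 36)*H(-2, 7) = ((-4*5)*(-1 + 6*6) - 36)*(-1/54) = (-20*(-1 + 36) - 36)*(-1/54) = (-20*35 - 36)*(-1/54) = (-700 - 36)*(-1/54) = -736*(-1/54) = 368/27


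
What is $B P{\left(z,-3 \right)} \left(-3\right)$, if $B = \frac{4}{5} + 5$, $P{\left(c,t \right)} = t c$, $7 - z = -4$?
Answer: $\frac{2871}{5} \approx 574.2$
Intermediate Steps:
$z = 11$ ($z = 7 - -4 = 7 + 4 = 11$)
$P{\left(c,t \right)} = c t$
$B = \frac{29}{5}$ ($B = 4 \cdot \frac{1}{5} + 5 = \frac{4}{5} + 5 = \frac{29}{5} \approx 5.8$)
$B P{\left(z,-3 \right)} \left(-3\right) = \frac{29 \cdot 11 \left(-3\right)}{5} \left(-3\right) = \frac{29}{5} \left(-33\right) \left(-3\right) = \left(- \frac{957}{5}\right) \left(-3\right) = \frac{2871}{5}$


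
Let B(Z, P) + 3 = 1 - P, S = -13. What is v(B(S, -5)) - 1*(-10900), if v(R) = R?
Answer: 10903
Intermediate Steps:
B(Z, P) = -2 - P (B(Z, P) = -3 + (1 - P) = -2 - P)
v(B(S, -5)) - 1*(-10900) = (-2 - 1*(-5)) - 1*(-10900) = (-2 + 5) + 10900 = 3 + 10900 = 10903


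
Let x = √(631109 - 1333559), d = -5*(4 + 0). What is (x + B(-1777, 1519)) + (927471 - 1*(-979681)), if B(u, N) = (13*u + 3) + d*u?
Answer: 1919594 + 15*I*√3122 ≈ 1.9196e+6 + 838.12*I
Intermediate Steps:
d = -20 (d = -5*4 = -20)
x = 15*I*√3122 (x = √(-702450) = 15*I*√3122 ≈ 838.12*I)
B(u, N) = 3 - 7*u (B(u, N) = (13*u + 3) - 20*u = (3 + 13*u) - 20*u = 3 - 7*u)
(x + B(-1777, 1519)) + (927471 - 1*(-979681)) = (15*I*√3122 + (3 - 7*(-1777))) + (927471 - 1*(-979681)) = (15*I*√3122 + (3 + 12439)) + (927471 + 979681) = (15*I*√3122 + 12442) + 1907152 = (12442 + 15*I*√3122) + 1907152 = 1919594 + 15*I*√3122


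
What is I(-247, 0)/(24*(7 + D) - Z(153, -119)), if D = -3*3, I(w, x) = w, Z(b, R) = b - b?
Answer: 247/48 ≈ 5.1458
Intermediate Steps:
Z(b, R) = 0
D = -9
I(-247, 0)/(24*(7 + D) - Z(153, -119)) = -247/(24*(7 - 9) - 1*0) = -247/(24*(-2) + 0) = -247/(-48 + 0) = -247/(-48) = -247*(-1/48) = 247/48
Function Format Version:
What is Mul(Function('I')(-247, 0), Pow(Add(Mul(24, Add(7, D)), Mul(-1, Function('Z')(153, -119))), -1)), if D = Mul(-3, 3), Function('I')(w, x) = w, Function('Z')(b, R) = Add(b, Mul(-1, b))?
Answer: Rational(247, 48) ≈ 5.1458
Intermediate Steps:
Function('Z')(b, R) = 0
D = -9
Mul(Function('I')(-247, 0), Pow(Add(Mul(24, Add(7, D)), Mul(-1, Function('Z')(153, -119))), -1)) = Mul(-247, Pow(Add(Mul(24, Add(7, -9)), Mul(-1, 0)), -1)) = Mul(-247, Pow(Add(Mul(24, -2), 0), -1)) = Mul(-247, Pow(Add(-48, 0), -1)) = Mul(-247, Pow(-48, -1)) = Mul(-247, Rational(-1, 48)) = Rational(247, 48)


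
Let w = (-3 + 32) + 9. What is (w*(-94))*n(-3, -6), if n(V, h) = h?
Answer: 21432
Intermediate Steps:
w = 38 (w = 29 + 9 = 38)
(w*(-94))*n(-3, -6) = (38*(-94))*(-6) = -3572*(-6) = 21432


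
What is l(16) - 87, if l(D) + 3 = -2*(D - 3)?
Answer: -116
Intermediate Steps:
l(D) = 3 - 2*D (l(D) = -3 - 2*(D - 3) = -3 - 2*(-3 + D) = -3 + (6 - 2*D) = 3 - 2*D)
l(16) - 87 = (3 - 2*16) - 87 = (3 - 32) - 87 = -29 - 87 = -116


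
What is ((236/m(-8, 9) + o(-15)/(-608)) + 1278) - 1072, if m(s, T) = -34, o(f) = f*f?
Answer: 2053647/10336 ≈ 198.69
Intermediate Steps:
o(f) = f²
((236/m(-8, 9) + o(-15)/(-608)) + 1278) - 1072 = ((236/(-34) + (-15)²/(-608)) + 1278) - 1072 = ((236*(-1/34) + 225*(-1/608)) + 1278) - 1072 = ((-118/17 - 225/608) + 1278) - 1072 = (-75569/10336 + 1278) - 1072 = 13133839/10336 - 1072 = 2053647/10336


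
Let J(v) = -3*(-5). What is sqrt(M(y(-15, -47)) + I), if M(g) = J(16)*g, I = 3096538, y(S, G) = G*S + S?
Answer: 2*sqrt(776722) ≈ 1762.6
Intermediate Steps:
y(S, G) = S + G*S
J(v) = 15
M(g) = 15*g
sqrt(M(y(-15, -47)) + I) = sqrt(15*(-15*(1 - 47)) + 3096538) = sqrt(15*(-15*(-46)) + 3096538) = sqrt(15*690 + 3096538) = sqrt(10350 + 3096538) = sqrt(3106888) = 2*sqrt(776722)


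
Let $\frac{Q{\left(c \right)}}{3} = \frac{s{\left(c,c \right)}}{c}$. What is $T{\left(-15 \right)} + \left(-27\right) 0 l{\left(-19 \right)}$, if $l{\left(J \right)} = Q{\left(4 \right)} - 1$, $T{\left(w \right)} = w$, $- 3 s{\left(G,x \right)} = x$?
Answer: $-15$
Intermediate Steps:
$s{\left(G,x \right)} = - \frac{x}{3}$
$Q{\left(c \right)} = -1$ ($Q{\left(c \right)} = 3 \frac{\left(- \frac{1}{3}\right) c}{c} = 3 \left(- \frac{1}{3}\right) = -1$)
$l{\left(J \right)} = -2$ ($l{\left(J \right)} = -1 - 1 = -2$)
$T{\left(-15 \right)} + \left(-27\right) 0 l{\left(-19 \right)} = -15 + \left(-27\right) 0 \left(-2\right) = -15 + 0 \left(-2\right) = -15 + 0 = -15$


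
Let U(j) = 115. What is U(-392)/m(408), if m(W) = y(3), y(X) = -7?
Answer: -115/7 ≈ -16.429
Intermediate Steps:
m(W) = -7
U(-392)/m(408) = 115/(-7) = 115*(-⅐) = -115/7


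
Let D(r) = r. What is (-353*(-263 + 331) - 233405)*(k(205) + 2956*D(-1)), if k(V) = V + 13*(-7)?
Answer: 731556378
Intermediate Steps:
k(V) = -91 + V (k(V) = V - 91 = -91 + V)
(-353*(-263 + 331) - 233405)*(k(205) + 2956*D(-1)) = (-353*(-263 + 331) - 233405)*((-91 + 205) + 2956*(-1)) = (-353*68 - 233405)*(114 - 2956) = (-24004 - 233405)*(-2842) = -257409*(-2842) = 731556378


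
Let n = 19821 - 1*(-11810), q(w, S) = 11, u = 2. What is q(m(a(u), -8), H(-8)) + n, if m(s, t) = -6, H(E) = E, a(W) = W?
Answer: 31642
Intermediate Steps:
n = 31631 (n = 19821 + 11810 = 31631)
q(m(a(u), -8), H(-8)) + n = 11 + 31631 = 31642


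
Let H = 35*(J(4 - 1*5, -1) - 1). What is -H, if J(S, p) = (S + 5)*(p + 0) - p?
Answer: 140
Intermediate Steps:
J(S, p) = -p + p*(5 + S) (J(S, p) = (5 + S)*p - p = p*(5 + S) - p = -p + p*(5 + S))
H = -140 (H = 35*(-(4 + (4 - 1*5)) - 1) = 35*(-(4 + (4 - 5)) - 1) = 35*(-(4 - 1) - 1) = 35*(-1*3 - 1) = 35*(-3 - 1) = 35*(-4) = -140)
-H = -1*(-140) = 140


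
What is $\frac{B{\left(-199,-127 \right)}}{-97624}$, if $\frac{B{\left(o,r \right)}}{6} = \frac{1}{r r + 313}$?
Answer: $- \frac{3}{802566904} \approx -3.738 \cdot 10^{-9}$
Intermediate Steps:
$B{\left(o,r \right)} = \frac{6}{313 + r^{2}}$ ($B{\left(o,r \right)} = \frac{6}{r r + 313} = \frac{6}{r^{2} + 313} = \frac{6}{313 + r^{2}}$)
$\frac{B{\left(-199,-127 \right)}}{-97624} = \frac{6 \frac{1}{313 + \left(-127\right)^{2}}}{-97624} = \frac{6}{313 + 16129} \left(- \frac{1}{97624}\right) = \frac{6}{16442} \left(- \frac{1}{97624}\right) = 6 \cdot \frac{1}{16442} \left(- \frac{1}{97624}\right) = \frac{3}{8221} \left(- \frac{1}{97624}\right) = - \frac{3}{802566904}$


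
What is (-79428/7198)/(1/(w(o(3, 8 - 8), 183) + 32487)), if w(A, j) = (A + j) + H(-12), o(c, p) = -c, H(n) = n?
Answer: -1296860670/3599 ≈ -3.6034e+5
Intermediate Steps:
w(A, j) = -12 + A + j (w(A, j) = (A + j) - 12 = -12 + A + j)
(-79428/7198)/(1/(w(o(3, 8 - 8), 183) + 32487)) = (-79428/7198)/(1/((-12 - 1*3 + 183) + 32487)) = (-79428*1/7198)/(1/((-12 - 3 + 183) + 32487)) = -39714/(3599*(1/(168 + 32487))) = -39714/(3599*(1/32655)) = -39714/(3599*1/32655) = -39714/3599*32655 = -1296860670/3599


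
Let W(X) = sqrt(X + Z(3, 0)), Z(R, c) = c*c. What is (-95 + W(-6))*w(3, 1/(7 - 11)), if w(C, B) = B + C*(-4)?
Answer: 4655/4 - 49*I*sqrt(6)/4 ≈ 1163.8 - 30.006*I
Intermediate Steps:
Z(R, c) = c**2
W(X) = sqrt(X) (W(X) = sqrt(X + 0**2) = sqrt(X + 0) = sqrt(X))
w(C, B) = B - 4*C
(-95 + W(-6))*w(3, 1/(7 - 11)) = (-95 + sqrt(-6))*(1/(7 - 11) - 4*3) = (-95 + I*sqrt(6))*(1/(-4) - 12) = (-95 + I*sqrt(6))*(-1/4 - 12) = (-95 + I*sqrt(6))*(-49/4) = 4655/4 - 49*I*sqrt(6)/4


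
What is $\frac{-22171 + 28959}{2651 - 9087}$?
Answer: $- \frac{1697}{1609} \approx -1.0547$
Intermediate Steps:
$\frac{-22171 + 28959}{2651 - 9087} = \frac{6788}{-6436} = 6788 \left(- \frac{1}{6436}\right) = - \frac{1697}{1609}$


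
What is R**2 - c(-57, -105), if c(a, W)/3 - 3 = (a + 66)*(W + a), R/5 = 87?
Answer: 193590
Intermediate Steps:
R = 435 (R = 5*87 = 435)
c(a, W) = 9 + 3*(66 + a)*(W + a) (c(a, W) = 9 + 3*((a + 66)*(W + a)) = 9 + 3*((66 + a)*(W + a)) = 9 + 3*(66 + a)*(W + a))
R**2 - c(-57, -105) = 435**2 - (9 + 3*(-57)**2 + 198*(-105) + 198*(-57) + 3*(-105)*(-57)) = 189225 - (9 + 3*3249 - 20790 - 11286 + 17955) = 189225 - (9 + 9747 - 20790 - 11286 + 17955) = 189225 - 1*(-4365) = 189225 + 4365 = 193590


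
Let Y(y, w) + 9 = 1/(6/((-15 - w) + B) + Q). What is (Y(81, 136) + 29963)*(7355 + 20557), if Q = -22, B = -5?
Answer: 159690283264/191 ≈ 8.3607e+8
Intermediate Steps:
Y(y, w) = -9 + 1/(-22 + 6/(-20 - w)) (Y(y, w) = -9 + 1/(6/((-15 - w) - 5) - 22) = -9 + 1/(6/(-20 - w) - 22) = -9 + 1/(-22 + 6/(-20 - w)))
(Y(81, 136) + 29963)*(7355 + 20557) = ((-4034 - 199*136)/(2*(223 + 11*136)) + 29963)*(7355 + 20557) = ((-4034 - 27064)/(2*(223 + 1496)) + 29963)*27912 = ((½)*(-31098)/1719 + 29963)*27912 = ((½)*(1/1719)*(-31098) + 29963)*27912 = (-5183/573 + 29963)*27912 = (17163616/573)*27912 = 159690283264/191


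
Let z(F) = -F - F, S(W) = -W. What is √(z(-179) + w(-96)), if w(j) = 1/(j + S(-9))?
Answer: √2709615/87 ≈ 18.921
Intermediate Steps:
z(F) = -2*F
w(j) = 1/(9 + j) (w(j) = 1/(j - 1*(-9)) = 1/(j + 9) = 1/(9 + j))
√(z(-179) + w(-96)) = √(-2*(-179) + 1/(9 - 96)) = √(358 + 1/(-87)) = √(358 - 1/87) = √(31145/87) = √2709615/87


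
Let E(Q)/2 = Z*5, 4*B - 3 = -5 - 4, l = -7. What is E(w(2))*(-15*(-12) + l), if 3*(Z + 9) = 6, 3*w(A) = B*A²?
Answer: -12110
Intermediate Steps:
B = -3/2 (B = ¾ + (-5 - 4)/4 = ¾ + (¼)*(-9) = ¾ - 9/4 = -3/2 ≈ -1.5000)
w(A) = -A²/2 (w(A) = (-3*A²/2)/3 = -A²/2)
Z = -7 (Z = -9 + (⅓)*6 = -9 + 2 = -7)
E(Q) = -70 (E(Q) = 2*(-7*5) = 2*(-35) = -70)
E(w(2))*(-15*(-12) + l) = -70*(-15*(-12) - 7) = -70*(180 - 7) = -70*173 = -12110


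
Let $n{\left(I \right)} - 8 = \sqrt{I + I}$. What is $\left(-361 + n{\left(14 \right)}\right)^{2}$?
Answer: $124637 - 1412 \sqrt{7} \approx 1.209 \cdot 10^{5}$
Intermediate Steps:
$n{\left(I \right)} = 8 + \sqrt{2} \sqrt{I}$ ($n{\left(I \right)} = 8 + \sqrt{I + I} = 8 + \sqrt{2 I} = 8 + \sqrt{2} \sqrt{I}$)
$\left(-361 + n{\left(14 \right)}\right)^{2} = \left(-361 + \left(8 + \sqrt{2} \sqrt{14}\right)\right)^{2} = \left(-361 + \left(8 + 2 \sqrt{7}\right)\right)^{2} = \left(-353 + 2 \sqrt{7}\right)^{2}$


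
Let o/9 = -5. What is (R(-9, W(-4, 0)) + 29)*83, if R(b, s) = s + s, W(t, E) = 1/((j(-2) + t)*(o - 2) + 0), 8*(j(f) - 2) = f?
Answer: 1018825/423 ≈ 2408.6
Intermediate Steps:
o = -45 (o = 9*(-5) = -45)
j(f) = 2 + f/8
W(t, E) = 1/(-329/4 - 47*t) (W(t, E) = 1/(((2 + (⅛)*(-2)) + t)*(-45 - 2) + 0) = 1/(((2 - ¼) + t)*(-47) + 0) = 1/((7/4 + t)*(-47) + 0) = 1/((-329/4 - 47*t) + 0) = 1/(-329/4 - 47*t))
R(b, s) = 2*s
(R(-9, W(-4, 0)) + 29)*83 = (2*(-4/(329 + 188*(-4))) + 29)*83 = (2*(-4/(329 - 752)) + 29)*83 = (2*(-4/(-423)) + 29)*83 = (2*(-4*(-1/423)) + 29)*83 = (2*(4/423) + 29)*83 = (8/423 + 29)*83 = (12275/423)*83 = 1018825/423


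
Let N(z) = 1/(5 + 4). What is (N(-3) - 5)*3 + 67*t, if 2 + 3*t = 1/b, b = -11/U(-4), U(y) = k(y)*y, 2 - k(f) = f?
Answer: -350/33 ≈ -10.606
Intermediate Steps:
k(f) = 2 - f
N(z) = ⅑ (N(z) = 1/9 = ⅑)
U(y) = y*(2 - y) (U(y) = (2 - y)*y = y*(2 - y))
b = 11/24 (b = -11*(-1/(4*(2 - 1*(-4)))) = -11*(-1/(4*(2 + 4))) = -11/((-4*6)) = -11/(-24) = -11*(-1/24) = 11/24 ≈ 0.45833)
t = 2/33 (t = -⅔ + 1/(3*(11/24)) = -⅔ + (⅓)*(24/11) = -⅔ + 8/11 = 2/33 ≈ 0.060606)
(N(-3) - 5)*3 + 67*t = (⅑ - 5)*3 + 67*(2/33) = -44/9*3 + 134/33 = -44/3 + 134/33 = -350/33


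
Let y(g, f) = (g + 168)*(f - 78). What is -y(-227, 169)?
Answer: 5369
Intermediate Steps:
y(g, f) = (-78 + f)*(168 + g) (y(g, f) = (168 + g)*(-78 + f) = (-78 + f)*(168 + g))
-y(-227, 169) = -(-13104 - 78*(-227) + 168*169 + 169*(-227)) = -(-13104 + 17706 + 28392 - 38363) = -1*(-5369) = 5369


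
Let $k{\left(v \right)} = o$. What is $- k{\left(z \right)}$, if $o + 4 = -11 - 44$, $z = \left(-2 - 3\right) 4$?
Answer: $59$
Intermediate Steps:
$z = -20$ ($z = \left(-5\right) 4 = -20$)
$o = -59$ ($o = -4 - 55 = -59$)
$k{\left(v \right)} = -59$
$- k{\left(z \right)} = \left(-1\right) \left(-59\right) = 59$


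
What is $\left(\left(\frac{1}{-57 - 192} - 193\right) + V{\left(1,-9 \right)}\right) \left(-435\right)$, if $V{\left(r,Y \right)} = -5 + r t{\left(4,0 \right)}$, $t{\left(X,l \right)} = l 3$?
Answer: $\frac{7148935}{83} \approx 86132.0$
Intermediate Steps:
$t{\left(X,l \right)} = 3 l$
$V{\left(r,Y \right)} = -5$ ($V{\left(r,Y \right)} = -5 + r 3 \cdot 0 = -5 + r 0 = -5 + 0 = -5$)
$\left(\left(\frac{1}{-57 - 192} - 193\right) + V{\left(1,-9 \right)}\right) \left(-435\right) = \left(\left(\frac{1}{-57 - 192} - 193\right) - 5\right) \left(-435\right) = \left(\left(\frac{1}{-249} - 193\right) - 5\right) \left(-435\right) = \left(\left(- \frac{1}{249} - 193\right) - 5\right) \left(-435\right) = \left(- \frac{48058}{249} - 5\right) \left(-435\right) = \left(- \frac{49303}{249}\right) \left(-435\right) = \frac{7148935}{83}$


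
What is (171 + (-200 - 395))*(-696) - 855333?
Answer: -560229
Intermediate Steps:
(171 + (-200 - 395))*(-696) - 855333 = (171 - 595)*(-696) - 855333 = -424*(-696) - 855333 = 295104 - 855333 = -560229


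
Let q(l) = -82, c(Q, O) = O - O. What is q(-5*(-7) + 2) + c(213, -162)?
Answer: -82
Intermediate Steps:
c(Q, O) = 0
q(-5*(-7) + 2) + c(213, -162) = -82 + 0 = -82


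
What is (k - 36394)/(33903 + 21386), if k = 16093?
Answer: -20301/55289 ≈ -0.36718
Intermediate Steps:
(k - 36394)/(33903 + 21386) = (16093 - 36394)/(33903 + 21386) = -20301/55289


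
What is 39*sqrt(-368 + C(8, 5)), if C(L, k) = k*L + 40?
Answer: 468*I*sqrt(2) ≈ 661.85*I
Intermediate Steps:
C(L, k) = 40 + L*k (C(L, k) = L*k + 40 = 40 + L*k)
39*sqrt(-368 + C(8, 5)) = 39*sqrt(-368 + (40 + 8*5)) = 39*sqrt(-368 + (40 + 40)) = 39*sqrt(-368 + 80) = 39*sqrt(-288) = 39*(12*I*sqrt(2)) = 468*I*sqrt(2)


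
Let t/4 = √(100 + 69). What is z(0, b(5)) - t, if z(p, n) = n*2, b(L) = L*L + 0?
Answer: -2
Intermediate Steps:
b(L) = L² (b(L) = L² + 0 = L²)
t = 52 (t = 4*√(100 + 69) = 4*√169 = 4*13 = 52)
z(p, n) = 2*n
z(0, b(5)) - t = 2*5² - 1*52 = 2*25 - 52 = 50 - 52 = -2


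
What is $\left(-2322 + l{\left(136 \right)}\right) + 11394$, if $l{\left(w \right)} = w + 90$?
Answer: $9298$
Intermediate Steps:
$l{\left(w \right)} = 90 + w$
$\left(-2322 + l{\left(136 \right)}\right) + 11394 = \left(-2322 + \left(90 + 136\right)\right) + 11394 = \left(-2322 + 226\right) + 11394 = -2096 + 11394 = 9298$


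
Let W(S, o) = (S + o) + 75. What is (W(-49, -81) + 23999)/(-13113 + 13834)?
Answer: 23944/721 ≈ 33.209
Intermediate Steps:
W(S, o) = 75 + S + o
(W(-49, -81) + 23999)/(-13113 + 13834) = ((75 - 49 - 81) + 23999)/(-13113 + 13834) = (-55 + 23999)/721 = 23944*(1/721) = 23944/721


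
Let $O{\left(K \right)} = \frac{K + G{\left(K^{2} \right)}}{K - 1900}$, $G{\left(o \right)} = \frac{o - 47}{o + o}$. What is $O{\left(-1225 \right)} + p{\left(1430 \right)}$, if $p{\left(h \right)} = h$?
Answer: $\frac{6707755484086}{4689453125} \approx 1430.4$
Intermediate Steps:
$G{\left(o \right)} = \frac{-47 + o}{2 o}$
$O{\left(K \right)} = \frac{K + \frac{-47 + K^{2}}{2 K^{2}}}{-1900 + K}$ ($O{\left(K \right)} = \frac{K + \frac{-47 + K^{2}}{2 K^{2}}}{K - 1900} = \frac{K + \frac{-47 + K^{2}}{2 K^{2}}}{-1900 + K}$)
$O{\left(-1225 \right)} + p{\left(1430 \right)} = \frac{-47 + \left(-1225\right)^{2} + 2 \left(-1225\right)^{3}}{2 \cdot 1500625 \left(-1900 - 1225\right)} + 1430 = \frac{1}{2} \cdot \frac{1}{1500625} \frac{1}{-3125} \left(-47 + 1500625 + 2 \left(-1838265625\right)\right) + 1430 = \frac{1}{2} \cdot \frac{1}{1500625} \left(- \frac{1}{3125}\right) \left(-47 + 1500625 - 3676531250\right) + 1430 = \frac{1}{2} \cdot \frac{1}{1500625} \left(- \frac{1}{3125}\right) \left(-3675030672\right) + 1430 = \frac{1837515336}{4689453125} + 1430 = \frac{6707755484086}{4689453125}$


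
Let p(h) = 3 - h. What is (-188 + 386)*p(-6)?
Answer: 1782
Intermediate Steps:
(-188 + 386)*p(-6) = (-188 + 386)*(3 - 1*(-6)) = 198*(3 + 6) = 198*9 = 1782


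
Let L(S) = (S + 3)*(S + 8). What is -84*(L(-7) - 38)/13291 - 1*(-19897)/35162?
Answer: 388502563/467338142 ≈ 0.83131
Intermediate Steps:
L(S) = (3 + S)*(8 + S)
-84*(L(-7) - 38)/13291 - 1*(-19897)/35162 = -84*((24 + (-7)² + 11*(-7)) - 38)/13291 - 1*(-19897)/35162 = -84*((24 + 49 - 77) - 38)*(1/13291) + 19897*(1/35162) = -84*(-4 - 38)*(1/13291) + 19897/35162 = -84*(-42)*(1/13291) + 19897/35162 = 3528*(1/13291) + 19897/35162 = 3528/13291 + 19897/35162 = 388502563/467338142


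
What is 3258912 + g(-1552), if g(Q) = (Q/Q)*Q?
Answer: 3257360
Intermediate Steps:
g(Q) = Q (g(Q) = 1*Q = Q)
3258912 + g(-1552) = 3258912 - 1552 = 3257360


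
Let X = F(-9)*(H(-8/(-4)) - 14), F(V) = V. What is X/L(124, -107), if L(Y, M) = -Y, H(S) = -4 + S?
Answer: -36/31 ≈ -1.1613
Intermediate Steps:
X = 144 (X = -9*((-4 - 8/(-4)) - 14) = -9*((-4 - 8*(-¼)) - 14) = -9*((-4 + 2) - 14) = -9*(-2 - 14) = -9*(-16) = 144)
X/L(124, -107) = 144/((-1*124)) = 144/(-124) = 144*(-1/124) = -36/31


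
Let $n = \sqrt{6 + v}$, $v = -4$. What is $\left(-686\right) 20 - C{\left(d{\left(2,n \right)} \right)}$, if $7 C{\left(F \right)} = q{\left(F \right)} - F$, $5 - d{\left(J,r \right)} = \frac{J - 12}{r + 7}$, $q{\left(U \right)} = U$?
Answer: $-13720$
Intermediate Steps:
$n = \sqrt{2}$ ($n = \sqrt{6 - 4} = \sqrt{2} \approx 1.4142$)
$d{\left(J,r \right)} = 5 - \frac{-12 + J}{7 + r}$ ($d{\left(J,r \right)} = 5 - \frac{J - 12}{r + 7} = 5 - \frac{-12 + J}{7 + r}$)
$C{\left(F \right)} = 0$ ($C{\left(F \right)} = \frac{F - F}{7} = \frac{1}{7} \cdot 0 = 0$)
$\left(-686\right) 20 - C{\left(d{\left(2,n \right)} \right)} = \left(-686\right) 20 - 0 = -13720 + 0 = -13720$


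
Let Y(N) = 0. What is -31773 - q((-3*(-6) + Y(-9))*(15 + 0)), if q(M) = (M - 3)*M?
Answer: -103863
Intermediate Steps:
q(M) = M*(-3 + M) (q(M) = (-3 + M)*M = M*(-3 + M))
-31773 - q((-3*(-6) + Y(-9))*(15 + 0)) = -31773 - (-3*(-6) + 0)*(15 + 0)*(-3 + (-3*(-6) + 0)*(15 + 0)) = -31773 - (18 + 0)*15*(-3 + (18 + 0)*15) = -31773 - 18*15*(-3 + 18*15) = -31773 - 270*(-3 + 270) = -31773 - 270*267 = -31773 - 1*72090 = -31773 - 72090 = -103863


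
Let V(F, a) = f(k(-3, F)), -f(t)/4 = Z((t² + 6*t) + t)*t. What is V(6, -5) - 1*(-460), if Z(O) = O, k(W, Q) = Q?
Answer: -1412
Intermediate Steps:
f(t) = -4*t*(t² + 7*t) (f(t) = -4*((t² + 6*t) + t)*t = -4*(t² + 7*t)*t = -4*t*(t² + 7*t))
V(F, a) = 4*F²*(-7 - F)
V(6, -5) - 1*(-460) = 4*6²*(-7 - 1*6) - 1*(-460) = 4*36*(-7 - 6) + 460 = 4*36*(-13) + 460 = -1872 + 460 = -1412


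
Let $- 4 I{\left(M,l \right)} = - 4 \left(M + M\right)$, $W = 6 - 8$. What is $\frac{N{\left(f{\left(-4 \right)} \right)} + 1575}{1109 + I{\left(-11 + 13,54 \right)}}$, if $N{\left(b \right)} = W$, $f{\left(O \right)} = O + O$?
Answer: $\frac{1573}{1113} \approx 1.4133$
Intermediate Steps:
$f{\left(O \right)} = 2 O$
$W = -2$ ($W = 6 - 8 = -2$)
$I{\left(M,l \right)} = 2 M$ ($I{\left(M,l \right)} = - \frac{\left(-4\right) \left(M + M\right)}{4} = - \frac{\left(-4\right) 2 M}{4} = - \frac{\left(-8\right) M}{4} = 2 M$)
$N{\left(b \right)} = -2$
$\frac{N{\left(f{\left(-4 \right)} \right)} + 1575}{1109 + I{\left(-11 + 13,54 \right)}} = \frac{-2 + 1575}{1109 + 2 \left(-11 + 13\right)} = \frac{1573}{1109 + 2 \cdot 2} = \frac{1573}{1109 + 4} = \frac{1573}{1113}$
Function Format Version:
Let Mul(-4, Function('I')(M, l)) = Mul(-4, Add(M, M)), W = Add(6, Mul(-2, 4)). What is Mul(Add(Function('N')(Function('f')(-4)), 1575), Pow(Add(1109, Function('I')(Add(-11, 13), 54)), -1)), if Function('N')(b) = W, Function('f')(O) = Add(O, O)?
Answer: Rational(1573, 1113) ≈ 1.4133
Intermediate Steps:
Function('f')(O) = Mul(2, O)
W = -2 (W = Add(6, -8) = -2)
Function('I')(M, l) = Mul(2, M) (Function('I')(M, l) = Mul(Rational(-1, 4), Mul(-4, Add(M, M))) = Mul(Rational(-1, 4), Mul(-4, Mul(2, M))) = Mul(Rational(-1, 4), Mul(-8, M)) = Mul(2, M))
Function('N')(b) = -2
Mul(Add(Function('N')(Function('f')(-4)), 1575), Pow(Add(1109, Function('I')(Add(-11, 13), 54)), -1)) = Mul(Add(-2, 1575), Pow(Add(1109, Mul(2, Add(-11, 13))), -1)) = Mul(1573, Pow(Add(1109, Mul(2, 2)), -1)) = Mul(1573, Pow(Add(1109, 4), -1)) = Mul(1573, Pow(1113, -1)) = Mul(1573, Rational(1, 1113)) = Rational(1573, 1113)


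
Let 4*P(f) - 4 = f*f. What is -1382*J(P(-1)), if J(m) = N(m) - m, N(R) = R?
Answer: 0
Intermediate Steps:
P(f) = 1 + f²/4 (P(f) = 1 + (f*f)/4 = 1 + f²/4)
J(m) = 0 (J(m) = m - m = 0)
-1382*J(P(-1)) = -1382*0 = 0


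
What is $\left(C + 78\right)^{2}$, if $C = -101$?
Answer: $529$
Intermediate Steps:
$\left(C + 78\right)^{2} = \left(-101 + 78\right)^{2} = \left(-23\right)^{2} = 529$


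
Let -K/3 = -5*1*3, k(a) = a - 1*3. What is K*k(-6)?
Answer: -405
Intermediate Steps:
k(a) = -3 + a (k(a) = a - 3 = -3 + a)
K = 45 (K = -3*(-5*1)*3 = -(-15)*3 = -3*(-15) = 45)
K*k(-6) = 45*(-3 - 6) = 45*(-9) = -405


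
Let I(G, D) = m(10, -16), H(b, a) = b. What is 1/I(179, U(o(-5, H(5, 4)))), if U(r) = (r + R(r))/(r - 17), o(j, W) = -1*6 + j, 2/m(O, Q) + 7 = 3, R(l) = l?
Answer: -2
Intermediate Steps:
m(O, Q) = -½ (m(O, Q) = 2/(-7 + 3) = 2/(-4) = 2*(-¼) = -½)
o(j, W) = -6 + j
U(r) = 2*r/(-17 + r) (U(r) = (r + r)/(r - 17) = (2*r)/(-17 + r) = 2*r/(-17 + r))
I(G, D) = -½
1/I(179, U(o(-5, H(5, 4)))) = 1/(-½) = -2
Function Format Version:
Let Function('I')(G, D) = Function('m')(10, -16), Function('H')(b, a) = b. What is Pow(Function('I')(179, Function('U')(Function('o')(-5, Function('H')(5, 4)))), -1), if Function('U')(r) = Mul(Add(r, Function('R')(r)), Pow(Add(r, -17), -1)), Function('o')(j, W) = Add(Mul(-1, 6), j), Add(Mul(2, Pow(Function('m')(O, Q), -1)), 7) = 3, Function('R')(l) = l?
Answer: -2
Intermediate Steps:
Function('m')(O, Q) = Rational(-1, 2) (Function('m')(O, Q) = Mul(2, Pow(Add(-7, 3), -1)) = Mul(2, Pow(-4, -1)) = Mul(2, Rational(-1, 4)) = Rational(-1, 2))
Function('o')(j, W) = Add(-6, j)
Function('U')(r) = Mul(2, r, Pow(Add(-17, r), -1)) (Function('U')(r) = Mul(Add(r, r), Pow(Add(r, -17), -1)) = Mul(Mul(2, r), Pow(Add(-17, r), -1)) = Mul(2, r, Pow(Add(-17, r), -1)))
Function('I')(G, D) = Rational(-1, 2)
Pow(Function('I')(179, Function('U')(Function('o')(-5, Function('H')(5, 4)))), -1) = Pow(Rational(-1, 2), -1) = -2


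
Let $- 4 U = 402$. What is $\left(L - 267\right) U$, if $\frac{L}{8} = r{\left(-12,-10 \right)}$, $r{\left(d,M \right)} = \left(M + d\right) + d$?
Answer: $\frac{108339}{2} \approx 54170.0$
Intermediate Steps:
$U = - \frac{201}{2}$ ($U = \left(- \frac{1}{4}\right) 402 = - \frac{201}{2} \approx -100.5$)
$r{\left(d,M \right)} = M + 2 d$
$L = -272$ ($L = 8 \left(-10 + 2 \left(-12\right)\right) = 8 \left(-10 - 24\right) = 8 \left(-34\right) = -272$)
$\left(L - 267\right) U = \left(-272 - 267\right) \left(- \frac{201}{2}\right) = \left(-539\right) \left(- \frac{201}{2}\right) = \frac{108339}{2}$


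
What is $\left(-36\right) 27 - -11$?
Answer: $-961$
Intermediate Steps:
$\left(-36\right) 27 - -11 = -972 + \left(-4 + 15\right) = -972 + 11 = -961$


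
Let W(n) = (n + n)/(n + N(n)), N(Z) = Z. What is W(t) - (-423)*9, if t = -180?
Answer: 3808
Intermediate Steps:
W(n) = 1 (W(n) = (n + n)/(n + n) = (2*n)/((2*n)) = (2*n)*(1/(2*n)) = 1)
W(t) - (-423)*9 = 1 - (-423)*9 = 1 - 1*(-3807) = 1 + 3807 = 3808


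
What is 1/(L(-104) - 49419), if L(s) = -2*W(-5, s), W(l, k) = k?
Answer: -1/49211 ≈ -2.0321e-5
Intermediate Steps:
L(s) = -2*s
1/(L(-104) - 49419) = 1/(-2*(-104) - 49419) = 1/(208 - 49419) = 1/(-49211) = -1/49211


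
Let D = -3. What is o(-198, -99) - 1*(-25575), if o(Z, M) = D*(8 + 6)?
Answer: 25533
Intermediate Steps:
o(Z, M) = -42 (o(Z, M) = -3*(8 + 6) = -3*14 = -42)
o(-198, -99) - 1*(-25575) = -42 - 1*(-25575) = -42 + 25575 = 25533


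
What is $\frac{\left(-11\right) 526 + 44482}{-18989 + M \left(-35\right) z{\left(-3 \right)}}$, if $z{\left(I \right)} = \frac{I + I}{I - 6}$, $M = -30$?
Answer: $- \frac{38696}{18289} \approx -2.1158$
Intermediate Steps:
$z{\left(I \right)} = \frac{2 I}{-6 + I}$
$\frac{\left(-11\right) 526 + 44482}{-18989 + M \left(-35\right) z{\left(-3 \right)}} = \frac{\left(-11\right) 526 + 44482}{-18989 + \left(-30\right) \left(-35\right) 2 \left(-3\right) \frac{1}{-6 - 3}} = \frac{-5786 + 44482}{-18989 + 1050 \cdot 2 \left(-3\right) \frac{1}{-9}} = \frac{38696}{-18989 + 1050 \cdot 2 \left(-3\right) \left(- \frac{1}{9}\right)} = \frac{38696}{-18989 + 1050 \cdot \frac{2}{3}} = \frac{38696}{-18989 + 700} = \frac{38696}{-18289} = 38696 \left(- \frac{1}{18289}\right) = - \frac{38696}{18289}$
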